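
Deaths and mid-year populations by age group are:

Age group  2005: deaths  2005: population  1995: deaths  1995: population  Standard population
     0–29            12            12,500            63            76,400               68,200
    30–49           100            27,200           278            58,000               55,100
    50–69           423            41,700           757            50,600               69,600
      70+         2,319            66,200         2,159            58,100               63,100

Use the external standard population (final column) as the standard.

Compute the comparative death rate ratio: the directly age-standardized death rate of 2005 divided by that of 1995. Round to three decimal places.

0.859

Age-specific rates per 100,000 for 2005: 96.00, 367.65, 1014.39, 3503.02.
For 1995: 82.46, 479.31, 1496.05, 3716.01.
Standard total = 256,000; weights = 0.2664, 0.2152, 0.2719, 0.2465.
2005: 0.2664×96.00 + 0.2152×367.65 + 0.2719×1014.39 + 0.2465×3503.02 = 1243.9321 per 100,000.
1995: 0.2664×82.46 + 0.2152×479.31 + 0.2719×1496.05 + 0.2465×3716.01 = 1447.8076 per 100,000.
Ratio = 1243.9321 ÷ 1447.8076 = 0.85918.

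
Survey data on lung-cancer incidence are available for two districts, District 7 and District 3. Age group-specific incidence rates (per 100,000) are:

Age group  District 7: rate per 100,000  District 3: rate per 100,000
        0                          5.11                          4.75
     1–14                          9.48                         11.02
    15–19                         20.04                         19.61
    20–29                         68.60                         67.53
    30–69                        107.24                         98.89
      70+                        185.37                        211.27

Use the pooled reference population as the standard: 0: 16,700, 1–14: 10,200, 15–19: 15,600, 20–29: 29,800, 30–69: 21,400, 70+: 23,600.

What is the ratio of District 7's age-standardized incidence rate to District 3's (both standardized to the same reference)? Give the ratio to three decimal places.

Standard total = 117,300; weights = 0.1424, 0.0870, 0.1330, 0.2540, 0.1824, 0.2012.
District 7: 0.1424×5.11 + 0.0870×9.48 + 0.1330×20.04 + 0.2540×68.60 + 0.1824×107.24 + 0.2012×185.37 = 78.5047 per 100,000.
District 3: 0.1424×4.75 + 0.0870×11.02 + 0.1330×19.61 + 0.2540×67.53 + 0.1824×98.89 + 0.2012×211.27 = 81.9459 per 100,000.
Ratio = 78.5047 ÷ 81.9459 = 0.95801.

0.958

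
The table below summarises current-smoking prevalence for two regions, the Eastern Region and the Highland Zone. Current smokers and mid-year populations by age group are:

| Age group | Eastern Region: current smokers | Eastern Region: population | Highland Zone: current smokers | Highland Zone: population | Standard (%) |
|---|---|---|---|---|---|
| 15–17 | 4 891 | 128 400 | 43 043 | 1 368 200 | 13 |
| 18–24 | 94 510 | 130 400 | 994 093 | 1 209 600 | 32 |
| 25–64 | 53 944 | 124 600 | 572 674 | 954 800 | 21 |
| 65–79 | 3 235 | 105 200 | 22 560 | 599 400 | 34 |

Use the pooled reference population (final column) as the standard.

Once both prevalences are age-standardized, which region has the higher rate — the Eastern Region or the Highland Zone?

Age-specific rates per 1 000 for the Eastern Region: 38.092, 724.770, 432.937, 30.751.
For the Highland Zone: 31.460, 821.836, 599.784, 37.638.
Standard weights: 0.13, 0.32, 0.21, 0.34.
The Eastern Region: 0.1300×38.092 + 0.3200×724.770 + 0.2100×432.937 + 0.3400×30.751 = 338.2505 per 1 000.
The Highland Zone: 0.1300×31.460 + 0.3200×821.836 + 0.2100×599.784 + 0.3400×37.638 = 405.8288 per 1 000.

Highland Zone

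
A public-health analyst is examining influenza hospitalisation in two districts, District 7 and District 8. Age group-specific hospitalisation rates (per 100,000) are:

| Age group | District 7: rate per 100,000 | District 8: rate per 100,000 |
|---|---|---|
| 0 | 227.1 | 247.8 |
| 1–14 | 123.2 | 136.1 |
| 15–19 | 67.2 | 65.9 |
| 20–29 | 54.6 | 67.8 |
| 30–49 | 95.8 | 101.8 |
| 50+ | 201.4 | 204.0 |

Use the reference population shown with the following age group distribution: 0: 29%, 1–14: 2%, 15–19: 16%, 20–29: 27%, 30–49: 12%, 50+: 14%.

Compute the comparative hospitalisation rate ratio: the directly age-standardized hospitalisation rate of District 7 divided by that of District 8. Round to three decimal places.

0.926

Standard weights: 0.29, 0.02, 0.16, 0.27, 0.12, 0.14.
District 7: 0.2900×227.1 + 0.0200×123.2 + 0.1600×67.2 + 0.2700×54.6 + 0.1200×95.8 + 0.1400×201.4 = 133.5090 per 100,000.
District 8: 0.2900×247.8 + 0.0200×136.1 + 0.1600×65.9 + 0.2700×67.8 + 0.1200×101.8 + 0.1400×204.0 = 144.2100 per 100,000.
Ratio = 133.5090 ÷ 144.2100 = 0.92580.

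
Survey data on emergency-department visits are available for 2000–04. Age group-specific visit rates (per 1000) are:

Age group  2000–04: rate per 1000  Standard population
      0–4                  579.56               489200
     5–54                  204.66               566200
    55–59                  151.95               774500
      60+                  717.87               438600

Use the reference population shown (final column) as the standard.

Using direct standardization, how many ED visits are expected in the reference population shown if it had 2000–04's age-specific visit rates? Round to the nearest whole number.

Expected ED visits = Σ (standard pop × age-specific rate ÷ 1000)
= 489200×579.56/1000 + 566200×204.66/1000 + 774500×151.95/1000 + 438600×717.87/1000
= 283520.75 + 115878.49 + 117685.27 + 314857.78 = 831942.30.

831942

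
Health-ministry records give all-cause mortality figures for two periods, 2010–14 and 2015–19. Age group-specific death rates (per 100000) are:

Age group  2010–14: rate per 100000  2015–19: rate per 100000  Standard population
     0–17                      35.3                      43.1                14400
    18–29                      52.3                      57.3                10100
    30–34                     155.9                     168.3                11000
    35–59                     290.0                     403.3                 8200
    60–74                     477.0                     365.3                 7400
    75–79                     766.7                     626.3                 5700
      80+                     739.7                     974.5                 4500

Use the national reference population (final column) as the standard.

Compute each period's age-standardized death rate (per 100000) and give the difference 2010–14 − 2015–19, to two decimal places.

Standard total = 61300; weights = 0.2349, 0.1648, 0.1794, 0.1338, 0.1207, 0.0930, 0.0734.
2010–14: 0.2349×35.3 + 0.1648×52.3 + 0.1794×155.9 + 0.1338×290.0 + 0.1207×477.0 + 0.0930×766.7 + 0.0734×739.7 = 266.8530 per 100000.
2015–19: 0.2349×43.1 + 0.1648×57.3 + 0.1794×168.3 + 0.1338×403.3 + 0.1207×365.3 + 0.0930×626.3 + 0.0734×974.5 = 277.5874 per 100000.
Difference = 266.8530 − 277.5874 = -10.7344.

-10.73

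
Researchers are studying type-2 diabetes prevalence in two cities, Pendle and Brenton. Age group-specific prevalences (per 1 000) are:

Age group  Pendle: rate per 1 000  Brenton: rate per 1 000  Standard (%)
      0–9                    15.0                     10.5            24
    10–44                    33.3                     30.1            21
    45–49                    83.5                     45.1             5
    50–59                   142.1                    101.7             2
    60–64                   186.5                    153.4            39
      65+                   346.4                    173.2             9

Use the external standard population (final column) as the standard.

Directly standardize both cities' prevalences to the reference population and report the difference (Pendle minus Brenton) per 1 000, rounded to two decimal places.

32.98

Standard weights: 0.24, 0.21, 0.05, 0.02, 0.39, 0.09.
Pendle: 0.2400×15.0 + 0.2100×33.3 + 0.0500×83.5 + 0.0200×142.1 + 0.3900×186.5 + 0.0900×346.4 = 121.5210 per 1 000.
Brenton: 0.2400×10.5 + 0.2100×30.1 + 0.0500×45.1 + 0.0200×101.7 + 0.3900×153.4 + 0.0900×173.2 = 88.5440 per 1 000.
Difference = 121.5210 − 88.5440 = 32.9770.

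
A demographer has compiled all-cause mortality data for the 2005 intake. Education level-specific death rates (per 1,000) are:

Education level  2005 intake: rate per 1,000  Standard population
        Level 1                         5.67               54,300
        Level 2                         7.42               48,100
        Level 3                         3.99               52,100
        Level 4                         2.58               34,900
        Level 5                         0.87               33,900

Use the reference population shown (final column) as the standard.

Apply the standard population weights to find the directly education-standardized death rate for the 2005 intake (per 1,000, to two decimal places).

4.44

Standard total = 223,300; weights = 0.2432, 0.2154, 0.2333, 0.1563, 0.1518.
Standardized rate: 0.2432×5.67 + 0.2154×7.42 + 0.2333×3.99 + 0.1563×2.58 + 0.1518×0.87 = 4.4433 per 1,000.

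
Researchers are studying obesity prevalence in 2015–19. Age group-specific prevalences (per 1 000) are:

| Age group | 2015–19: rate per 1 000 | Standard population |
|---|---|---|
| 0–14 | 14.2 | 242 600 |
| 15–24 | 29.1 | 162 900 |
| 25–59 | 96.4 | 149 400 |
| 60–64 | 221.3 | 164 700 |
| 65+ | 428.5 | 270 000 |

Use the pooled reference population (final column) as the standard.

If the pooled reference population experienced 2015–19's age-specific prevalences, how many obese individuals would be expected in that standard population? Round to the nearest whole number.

Expected obese individuals = Σ (standard pop × age-specific rate ÷ 1 000)
= 242 600×14.2/1 000 + 162 900×29.1/1 000 + 149 400×96.4/1 000 + 164 700×221.3/1 000 + 270 000×428.5/1 000
= 3444.92 + 4740.39 + 14402.16 + 36448.11 + 115695.00 = 174730.58.

174731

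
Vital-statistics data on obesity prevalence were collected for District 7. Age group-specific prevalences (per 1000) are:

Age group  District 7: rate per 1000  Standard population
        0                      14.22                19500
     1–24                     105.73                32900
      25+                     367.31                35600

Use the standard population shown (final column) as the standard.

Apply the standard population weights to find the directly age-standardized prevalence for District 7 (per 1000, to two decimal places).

191.27

Standard total = 88000; weights = 0.2216, 0.3739, 0.4045.
Standardized rate: 0.2216×14.22 + 0.3739×105.73 + 0.4045×367.31 = 191.2732 per 1000.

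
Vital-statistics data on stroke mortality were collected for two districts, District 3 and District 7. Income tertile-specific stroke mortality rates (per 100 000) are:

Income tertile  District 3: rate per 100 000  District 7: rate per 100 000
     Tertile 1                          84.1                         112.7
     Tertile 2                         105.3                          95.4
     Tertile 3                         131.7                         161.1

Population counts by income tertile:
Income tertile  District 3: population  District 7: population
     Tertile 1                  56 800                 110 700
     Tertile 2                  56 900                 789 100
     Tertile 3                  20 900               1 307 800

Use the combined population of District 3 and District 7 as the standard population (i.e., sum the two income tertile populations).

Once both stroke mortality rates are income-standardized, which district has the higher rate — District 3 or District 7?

Combined standard total = 2 342 200; weights = 0.0715, 0.3612, 0.5673.
District 3: 0.0715×84.1 + 0.3612×105.3 + 0.5673×131.7 = 118.7603 per 100 000.
District 7: 0.0715×112.7 + 0.3612×95.4 + 0.5673×161.1 = 133.9080 per 100 000.

District 7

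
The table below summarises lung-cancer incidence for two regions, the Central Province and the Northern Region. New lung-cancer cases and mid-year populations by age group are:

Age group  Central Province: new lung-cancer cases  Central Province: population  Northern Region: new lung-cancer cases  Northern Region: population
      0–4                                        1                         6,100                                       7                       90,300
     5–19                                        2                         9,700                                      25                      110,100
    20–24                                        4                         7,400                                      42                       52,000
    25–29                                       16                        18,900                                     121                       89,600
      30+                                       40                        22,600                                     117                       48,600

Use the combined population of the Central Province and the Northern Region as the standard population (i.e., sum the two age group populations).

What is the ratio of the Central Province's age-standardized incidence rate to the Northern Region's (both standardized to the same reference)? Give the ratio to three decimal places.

Age-specific rates per 100,000 for the Central Province: 16.39, 20.62, 54.05, 84.66, 176.99.
For the Northern Region: 7.75, 22.71, 80.77, 135.04, 240.74.
Combined standard total = 455,300; weights = 0.2117, 0.2631, 0.1305, 0.2383, 0.1564.
The Central Province: 0.2117×16.39 + 0.2631×20.62 + 0.1305×54.05 + 0.2383×84.66 + 0.1564×176.99 = 63.8001 per 100,000.
The Northern Region: 0.2117×7.75 + 0.2631×22.71 + 0.1305×80.77 + 0.2383×135.04 + 0.1564×240.74 = 87.9822 per 100,000.
Ratio = 63.8001 ÷ 87.9822 = 0.72515.

0.725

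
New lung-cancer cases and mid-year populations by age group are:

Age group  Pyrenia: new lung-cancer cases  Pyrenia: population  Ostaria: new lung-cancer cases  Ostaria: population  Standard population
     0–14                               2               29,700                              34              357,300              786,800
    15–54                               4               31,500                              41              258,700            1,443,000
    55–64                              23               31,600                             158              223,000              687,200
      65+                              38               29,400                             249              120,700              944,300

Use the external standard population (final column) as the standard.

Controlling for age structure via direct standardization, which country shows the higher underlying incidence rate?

Age-specific rates per 100,000 for Pyrenia: 6.73, 12.70, 72.78, 129.25.
For Ostaria: 9.52, 15.85, 70.85, 206.30.
Standard total = 3,861,300; weights = 0.2038, 0.3737, 0.1780, 0.2446.
Pyrenia: 0.2038×6.73 + 0.3737×12.70 + 0.1780×72.78 + 0.2446×129.25 = 50.6804 per 100,000.
Ostaria: 0.2038×9.52 + 0.3737×15.85 + 0.1780×70.85 + 0.2446×206.30 = 70.9222 per 100,000.
The crude rates (54.83 vs 50.22) would put Pyrenia higher, but that reflects its age composition; once standardized to a common age structure, Ostaria has the higher underlying rate.

Ostaria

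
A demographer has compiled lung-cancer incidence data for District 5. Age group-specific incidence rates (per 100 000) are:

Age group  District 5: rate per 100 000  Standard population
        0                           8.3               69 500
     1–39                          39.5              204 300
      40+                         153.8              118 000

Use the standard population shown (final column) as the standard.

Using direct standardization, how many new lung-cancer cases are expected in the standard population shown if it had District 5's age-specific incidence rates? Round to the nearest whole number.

Expected new lung-cancer cases = Σ (standard pop × age-specific rate ÷ 100 000)
= 69 500×8.3/100 000 + 204 300×39.5/100 000 + 118 000×153.8/100 000
= 5.77 + 80.70 + 181.48 = 267.95.

268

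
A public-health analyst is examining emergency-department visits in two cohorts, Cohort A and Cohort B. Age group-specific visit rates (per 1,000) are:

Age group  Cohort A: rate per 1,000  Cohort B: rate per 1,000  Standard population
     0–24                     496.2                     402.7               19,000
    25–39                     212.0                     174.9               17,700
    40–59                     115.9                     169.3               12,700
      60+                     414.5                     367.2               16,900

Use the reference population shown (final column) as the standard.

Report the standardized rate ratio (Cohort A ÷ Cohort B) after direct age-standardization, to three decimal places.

1.134

Standard total = 66,300; weights = 0.2866, 0.2670, 0.1916, 0.2549.
Cohort A: 0.2866×496.2 + 0.2670×212.0 + 0.1916×115.9 + 0.2549×414.5 = 326.6543 per 1,000.
Cohort B: 0.2866×402.7 + 0.2670×174.9 + 0.1916×169.3 + 0.2549×367.2 = 288.1270 per 1,000.
Ratio = 326.6543 ÷ 288.1270 = 1.13372.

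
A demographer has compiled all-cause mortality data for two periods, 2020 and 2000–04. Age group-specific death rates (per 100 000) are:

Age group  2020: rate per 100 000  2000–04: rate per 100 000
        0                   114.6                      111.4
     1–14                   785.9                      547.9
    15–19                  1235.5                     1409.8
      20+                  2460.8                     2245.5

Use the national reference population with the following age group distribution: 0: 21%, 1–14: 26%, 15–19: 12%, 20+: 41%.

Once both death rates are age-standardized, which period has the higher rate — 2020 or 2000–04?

2020

Standard weights: 0.21, 0.26, 0.12, 0.41.
2020: 0.2100×114.6 + 0.2600×785.9 + 0.1200×1235.5 + 0.4100×2460.8 = 1385.5880 per 100 000.
2000–04: 0.2100×111.4 + 0.2600×547.9 + 0.1200×1409.8 + 0.4100×2245.5 = 1255.6790 per 100 000.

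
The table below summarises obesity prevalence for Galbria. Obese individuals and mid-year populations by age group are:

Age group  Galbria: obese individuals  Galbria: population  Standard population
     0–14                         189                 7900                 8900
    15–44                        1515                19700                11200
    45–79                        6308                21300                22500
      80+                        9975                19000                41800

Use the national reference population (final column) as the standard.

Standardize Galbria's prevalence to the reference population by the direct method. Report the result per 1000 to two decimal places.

351.69

Age-specific rates per 1000 for Galbria: 23.924, 76.904, 296.150, 525.000.
Standard total = 84400; weights = 0.1055, 0.1327, 0.2666, 0.4953.
Standardized rate: 0.1055×23.924 + 0.1327×76.904 + 0.2666×296.150 + 0.4953×525.000 = 351.6899 per 1000.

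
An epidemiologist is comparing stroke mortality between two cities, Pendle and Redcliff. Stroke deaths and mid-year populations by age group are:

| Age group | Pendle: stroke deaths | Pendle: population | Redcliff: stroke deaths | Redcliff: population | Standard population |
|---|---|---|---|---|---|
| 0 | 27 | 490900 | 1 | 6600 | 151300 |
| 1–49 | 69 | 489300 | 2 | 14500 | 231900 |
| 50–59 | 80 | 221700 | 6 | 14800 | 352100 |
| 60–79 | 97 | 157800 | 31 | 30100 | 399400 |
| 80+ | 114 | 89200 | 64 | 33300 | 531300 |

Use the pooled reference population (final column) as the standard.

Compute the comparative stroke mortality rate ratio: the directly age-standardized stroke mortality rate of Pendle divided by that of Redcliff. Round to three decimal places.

0.670

Age-specific rates per 100000 for Pendle: 5.50, 14.10, 36.08, 61.47, 127.80.
For Redcliff: 15.15, 13.79, 40.54, 102.99, 192.19.
Standard total = 1666000; weights = 0.0908, 0.1392, 0.2113, 0.2397, 0.3189.
Pendle: 0.0908×5.50 + 0.1392×14.10 + 0.2113×36.08 + 0.2397×61.47 + 0.3189×127.80 = 65.5826 per 100000.
Redcliff: 0.0908×15.15 + 0.1392×13.79 + 0.2113×40.54 + 0.2397×102.99 + 0.3189×192.19 = 97.8459 per 100000.
Ratio = 65.5826 ÷ 97.8459 = 0.67026.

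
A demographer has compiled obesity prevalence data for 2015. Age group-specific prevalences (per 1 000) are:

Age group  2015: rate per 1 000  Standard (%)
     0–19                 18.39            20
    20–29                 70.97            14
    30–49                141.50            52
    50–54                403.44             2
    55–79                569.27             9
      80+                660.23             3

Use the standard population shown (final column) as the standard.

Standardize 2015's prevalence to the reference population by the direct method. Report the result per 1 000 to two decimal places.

Standard weights: 0.20, 0.14, 0.52, 0.02, 0.09, 0.03.
Standardized rate: 0.2000×18.39 + 0.1400×70.97 + 0.5200×141.50 + 0.0200×403.44 + 0.0900×569.27 + 0.0300×660.23 = 166.3038 per 1 000.

166.30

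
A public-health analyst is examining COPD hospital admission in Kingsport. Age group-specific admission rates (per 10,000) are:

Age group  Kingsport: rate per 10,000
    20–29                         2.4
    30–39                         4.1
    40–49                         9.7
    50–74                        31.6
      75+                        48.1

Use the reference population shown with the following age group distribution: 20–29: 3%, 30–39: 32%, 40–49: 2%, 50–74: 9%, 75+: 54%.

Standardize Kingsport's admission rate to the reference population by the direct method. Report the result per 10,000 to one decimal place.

Standard weights: 0.03, 0.32, 0.02, 0.09, 0.54.
Standardized rate: 0.0300×2.4 + 0.3200×4.1 + 0.0200×9.7 + 0.0900×31.6 + 0.5400×48.1 = 30.3960 per 10,000.

30.4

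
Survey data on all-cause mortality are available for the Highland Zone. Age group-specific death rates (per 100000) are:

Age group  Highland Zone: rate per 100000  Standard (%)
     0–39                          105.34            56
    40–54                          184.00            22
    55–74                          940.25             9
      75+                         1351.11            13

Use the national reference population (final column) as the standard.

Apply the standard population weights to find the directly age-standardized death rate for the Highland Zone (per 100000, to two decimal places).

Standard weights: 0.56, 0.22, 0.09, 0.13.
Standardized rate: 0.5600×105.34 + 0.2200×184.00 + 0.0900×940.25 + 0.1300×1351.11 = 359.7372 per 100000.

359.74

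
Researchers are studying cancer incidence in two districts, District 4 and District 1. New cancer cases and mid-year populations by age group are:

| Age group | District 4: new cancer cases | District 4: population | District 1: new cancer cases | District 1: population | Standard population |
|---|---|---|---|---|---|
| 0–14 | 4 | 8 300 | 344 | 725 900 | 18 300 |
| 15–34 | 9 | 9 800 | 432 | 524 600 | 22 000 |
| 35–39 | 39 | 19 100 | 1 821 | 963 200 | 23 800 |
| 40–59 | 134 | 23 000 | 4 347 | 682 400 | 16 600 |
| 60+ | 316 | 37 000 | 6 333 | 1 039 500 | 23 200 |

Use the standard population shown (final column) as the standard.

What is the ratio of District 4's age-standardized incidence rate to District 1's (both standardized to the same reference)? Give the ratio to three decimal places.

Age-specific rates per 100 000 for District 4: 48.19, 91.84, 204.19, 582.61, 854.05.
For District 1: 47.39, 82.35, 189.06, 637.02, 609.24.
Standard total = 103 900; weights = 0.1761, 0.2117, 0.2291, 0.1598, 0.2233.
District 4: 0.1761×48.19 + 0.2117×91.84 + 0.2291×204.19 + 0.1598×582.61 + 0.2233×854.05 = 358.4926 per 100 000.
District 1: 0.1761×47.39 + 0.2117×82.35 + 0.2291×189.06 + 0.1598×637.02 + 0.2233×609.24 = 306.9027 per 100 000.
Ratio = 358.4926 ÷ 306.9027 = 1.16810.

1.168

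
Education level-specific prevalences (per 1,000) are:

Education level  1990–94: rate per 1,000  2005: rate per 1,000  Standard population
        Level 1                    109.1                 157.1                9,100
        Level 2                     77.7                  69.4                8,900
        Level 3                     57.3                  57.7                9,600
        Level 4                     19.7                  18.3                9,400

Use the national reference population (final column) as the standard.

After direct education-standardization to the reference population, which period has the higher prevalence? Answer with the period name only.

Standard total = 37,000; weights = 0.2459, 0.2405, 0.2595, 0.2541.
1990–94: 0.2459×109.1 + 0.2405×77.7 + 0.2595×57.3 + 0.2541×19.7 = 65.3946 per 1,000.
2005: 0.2459×157.1 + 0.2405×69.4 + 0.2595×57.7 + 0.2541×18.3 = 74.9516 per 1,000.

2005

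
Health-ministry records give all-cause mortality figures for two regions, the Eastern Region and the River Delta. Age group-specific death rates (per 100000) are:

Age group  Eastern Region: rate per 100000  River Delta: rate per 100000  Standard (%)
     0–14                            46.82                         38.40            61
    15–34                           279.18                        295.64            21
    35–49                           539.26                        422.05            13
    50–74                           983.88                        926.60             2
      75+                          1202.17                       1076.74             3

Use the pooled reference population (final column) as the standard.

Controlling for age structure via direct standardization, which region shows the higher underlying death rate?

Eastern Region

Standard weights: 0.61, 0.21, 0.13, 0.02, 0.03.
The Eastern Region: 0.6100×46.82 + 0.2100×279.18 + 0.1300×539.26 + 0.0200×983.88 + 0.0300×1202.17 = 213.0345 per 100000.
The River Delta: 0.6100×38.40 + 0.2100×295.64 + 0.1300×422.05 + 0.0200×926.60 + 0.0300×1076.74 = 191.2091 per 100000.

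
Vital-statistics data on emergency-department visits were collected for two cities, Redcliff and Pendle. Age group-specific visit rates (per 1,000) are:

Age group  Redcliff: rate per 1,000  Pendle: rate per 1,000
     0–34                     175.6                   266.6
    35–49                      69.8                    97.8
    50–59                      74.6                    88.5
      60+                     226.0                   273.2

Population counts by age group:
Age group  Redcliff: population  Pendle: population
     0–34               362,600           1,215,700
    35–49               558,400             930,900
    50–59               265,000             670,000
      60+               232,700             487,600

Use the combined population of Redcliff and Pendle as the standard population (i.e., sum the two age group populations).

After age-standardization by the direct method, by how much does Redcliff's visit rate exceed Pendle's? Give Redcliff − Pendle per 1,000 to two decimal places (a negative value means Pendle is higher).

-49.19

Combined standard total = 4,722,900; weights = 0.3342, 0.3153, 0.1980, 0.1525.
Redcliff: 0.3342×175.6 + 0.3153×69.8 + 0.1980×74.6 + 0.1525×226.0 = 129.9289 per 1,000.
Pendle: 0.3342×266.6 + 0.3153×97.8 + 0.1980×88.5 + 0.1525×273.2 = 179.1191 per 1,000.
Difference = 129.9289 − 179.1191 = -49.1902.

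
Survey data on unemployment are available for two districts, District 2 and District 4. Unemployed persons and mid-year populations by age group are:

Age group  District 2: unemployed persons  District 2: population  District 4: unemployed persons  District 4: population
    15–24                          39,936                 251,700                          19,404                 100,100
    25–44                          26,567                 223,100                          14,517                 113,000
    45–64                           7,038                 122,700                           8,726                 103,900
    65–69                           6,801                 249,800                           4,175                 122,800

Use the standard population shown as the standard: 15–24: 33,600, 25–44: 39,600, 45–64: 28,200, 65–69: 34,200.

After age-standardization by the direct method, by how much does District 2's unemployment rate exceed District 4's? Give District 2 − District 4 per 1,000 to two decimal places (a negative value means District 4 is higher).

-18.70

Age-specific rates per 1,000 for District 2: 158.665, 119.081, 57.359, 27.226.
For District 4: 193.846, 128.469, 83.985, 33.998.
Standard total = 135,600; weights = 0.2478, 0.2920, 0.2080, 0.2522.
District 2: 0.2478×158.665 + 0.2920×119.081 + 0.2080×57.359 + 0.2522×27.226 = 92.8866 per 1,000.
District 4: 0.2478×193.846 + 0.2920×128.469 + 0.2080×83.985 + 0.2522×33.998 = 111.5908 per 1,000.
Difference = 92.8866 − 111.5908 = -18.7043.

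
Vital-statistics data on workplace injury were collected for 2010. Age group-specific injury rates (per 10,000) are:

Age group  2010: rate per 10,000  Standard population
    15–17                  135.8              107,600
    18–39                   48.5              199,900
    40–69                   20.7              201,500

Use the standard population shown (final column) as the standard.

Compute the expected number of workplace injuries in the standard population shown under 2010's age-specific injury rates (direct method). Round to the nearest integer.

Expected workplace injuries = Σ (standard pop × age-specific rate ÷ 10,000)
= 107,600×135.8/10,000 + 199,900×48.5/10,000 + 201,500×20.7/10,000
= 1461.21 + 969.51 + 417.11 = 2847.83.

2848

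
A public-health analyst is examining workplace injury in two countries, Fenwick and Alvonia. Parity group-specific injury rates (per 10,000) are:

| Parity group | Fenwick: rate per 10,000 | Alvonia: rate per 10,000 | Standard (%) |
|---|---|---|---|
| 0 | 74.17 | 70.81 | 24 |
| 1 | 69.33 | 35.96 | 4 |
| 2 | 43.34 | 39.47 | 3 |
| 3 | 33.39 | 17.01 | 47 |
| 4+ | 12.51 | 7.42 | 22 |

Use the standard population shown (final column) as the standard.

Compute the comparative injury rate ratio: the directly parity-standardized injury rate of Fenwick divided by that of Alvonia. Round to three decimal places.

Standard weights: 0.24, 0.04, 0.03, 0.47, 0.22.
Fenwick: 0.2400×74.17 + 0.0400×69.33 + 0.0300×43.34 + 0.4700×33.39 + 0.2200×12.51 = 40.3197 per 10,000.
Alvonia: 0.2400×70.81 + 0.0400×35.96 + 0.0300×39.47 + 0.4700×17.01 + 0.2200×7.42 = 29.2440 per 10,000.
Ratio = 40.3197 ÷ 29.2440 = 1.37873.

1.379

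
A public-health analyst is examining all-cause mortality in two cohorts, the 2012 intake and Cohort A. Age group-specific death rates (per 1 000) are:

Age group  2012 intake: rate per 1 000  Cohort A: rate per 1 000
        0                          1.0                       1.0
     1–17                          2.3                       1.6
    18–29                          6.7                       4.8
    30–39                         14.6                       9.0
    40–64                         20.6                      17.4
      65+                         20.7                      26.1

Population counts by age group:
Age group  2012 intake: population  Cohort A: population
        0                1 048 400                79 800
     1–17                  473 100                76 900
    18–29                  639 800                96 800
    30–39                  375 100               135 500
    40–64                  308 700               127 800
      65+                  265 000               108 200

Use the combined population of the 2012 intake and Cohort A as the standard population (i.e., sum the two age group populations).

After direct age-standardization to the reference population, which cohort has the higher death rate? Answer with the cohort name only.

2012 intake

Combined standard total = 3 735 100; weights = 0.3021, 0.1473, 0.1972, 0.1367, 0.1169, 0.0999.
The 2012 intake: 0.3021×1.0 + 0.1473×2.3 + 0.1972×6.7 + 0.1367×14.6 + 0.1169×20.6 + 0.0999×20.7 = 8.4336 per 1 000.
Cohort A: 0.3021×1.0 + 0.1473×1.6 + 0.1972×4.8 + 0.1367×9.0 + 0.1169×17.4 + 0.0999×26.1 = 7.3559 per 1 000.
The crude rates (7.63 vs 11.10) would put Cohort A higher, but that reflects its age composition; once standardized to a common age structure, the 2012 intake has the higher underlying rate.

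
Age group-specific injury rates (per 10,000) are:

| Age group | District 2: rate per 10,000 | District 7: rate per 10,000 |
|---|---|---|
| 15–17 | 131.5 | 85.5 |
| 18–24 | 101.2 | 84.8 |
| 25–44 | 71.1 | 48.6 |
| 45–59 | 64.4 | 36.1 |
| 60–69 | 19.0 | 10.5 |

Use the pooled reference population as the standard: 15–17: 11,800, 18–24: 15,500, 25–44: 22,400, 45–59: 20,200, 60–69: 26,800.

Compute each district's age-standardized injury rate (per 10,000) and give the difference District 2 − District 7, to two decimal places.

Standard total = 96,700; weights = 0.1220, 0.1603, 0.2316, 0.2089, 0.2771.
District 2: 0.1220×131.5 + 0.1603×101.2 + 0.2316×71.1 + 0.2089×64.4 + 0.2771×19.0 = 67.4563 per 10,000.
District 7: 0.1220×85.5 + 0.1603×84.8 + 0.2316×48.6 + 0.2089×36.1 + 0.2771×10.5 = 45.7349 per 10,000.
Difference = 67.4563 − 45.7349 = 21.7214.

21.72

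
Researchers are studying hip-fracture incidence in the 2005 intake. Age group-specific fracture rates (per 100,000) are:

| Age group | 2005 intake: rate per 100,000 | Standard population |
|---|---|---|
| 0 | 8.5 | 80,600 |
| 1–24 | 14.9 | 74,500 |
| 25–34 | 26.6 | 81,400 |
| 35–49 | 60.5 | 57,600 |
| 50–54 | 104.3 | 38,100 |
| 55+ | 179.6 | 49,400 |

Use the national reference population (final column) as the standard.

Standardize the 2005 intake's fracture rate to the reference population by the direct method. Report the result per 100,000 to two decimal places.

53.17

Standard total = 381,600; weights = 0.2112, 0.1952, 0.2133, 0.1509, 0.0998, 0.1295.
Standardized rate: 0.2112×8.5 + 0.1952×14.9 + 0.2133×26.6 + 0.1509×60.5 + 0.0998×104.3 + 0.1295×179.6 = 53.1742 per 100,000.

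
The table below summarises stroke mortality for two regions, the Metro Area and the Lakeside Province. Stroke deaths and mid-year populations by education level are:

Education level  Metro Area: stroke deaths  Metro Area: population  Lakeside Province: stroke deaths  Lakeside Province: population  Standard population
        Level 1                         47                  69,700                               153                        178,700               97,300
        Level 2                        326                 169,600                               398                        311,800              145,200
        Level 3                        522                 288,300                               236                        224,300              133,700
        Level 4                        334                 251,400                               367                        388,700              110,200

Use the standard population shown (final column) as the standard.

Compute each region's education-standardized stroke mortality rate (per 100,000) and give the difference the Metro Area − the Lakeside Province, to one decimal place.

45.2

Education-specific rates per 100,000 for the Metro Area: 67.43, 192.22, 181.06, 132.86.
For the Lakeside Province: 85.62, 127.65, 105.22, 94.42.
Standard total = 486,400; weights = 0.2000, 0.2985, 0.2749, 0.2266.
The Metro Area: 0.2000×67.43 + 0.2985×192.22 + 0.2749×181.06 + 0.2266×132.86 = 150.7394 per 100,000.
The Lakeside Province: 0.2000×85.62 + 0.2985×127.65 + 0.2749×105.22 + 0.2266×94.42 = 105.5449 per 100,000.
Difference = 150.7394 − 105.5449 = 45.1945.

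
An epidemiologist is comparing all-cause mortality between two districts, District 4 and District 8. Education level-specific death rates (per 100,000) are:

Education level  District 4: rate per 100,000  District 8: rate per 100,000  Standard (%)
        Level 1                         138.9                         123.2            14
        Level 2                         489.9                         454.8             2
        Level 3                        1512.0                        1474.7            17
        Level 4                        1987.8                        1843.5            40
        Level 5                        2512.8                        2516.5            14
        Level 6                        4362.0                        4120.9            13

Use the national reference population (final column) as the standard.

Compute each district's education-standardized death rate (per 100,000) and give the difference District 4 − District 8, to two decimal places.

97.79

Standard weights: 0.14, 0.02, 0.17, 0.40, 0.14, 0.13.
District 4: 0.1400×138.9 + 0.0200×489.9 + 0.1700×1512.0 + 0.4000×1987.8 + 0.1400×2512.8 + 0.1300×4362.0 = 2000.2560 per 100,000.
District 8: 0.1400×123.2 + 0.0200×454.8 + 0.1700×1474.7 + 0.4000×1843.5 + 0.1400×2516.5 + 0.1300×4120.9 = 1902.4700 per 100,000.
Difference = 2000.2560 − 1902.4700 = 97.7860.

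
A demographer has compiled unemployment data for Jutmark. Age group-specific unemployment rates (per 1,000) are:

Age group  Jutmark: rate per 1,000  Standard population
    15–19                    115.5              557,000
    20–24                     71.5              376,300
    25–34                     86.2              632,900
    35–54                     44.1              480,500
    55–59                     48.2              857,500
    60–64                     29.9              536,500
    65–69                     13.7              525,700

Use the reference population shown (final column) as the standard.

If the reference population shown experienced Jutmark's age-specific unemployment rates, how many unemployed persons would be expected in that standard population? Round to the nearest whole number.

231560

Expected unemployed persons = Σ (standard pop × age-specific rate ÷ 1,000)
= 557,000×115.5/1,000 + 376,300×71.5/1,000 + 632,900×86.2/1,000 + 480,500×44.1/1,000 + 857,500×48.2/1,000 + 536,500×29.9/1,000 + 525,700×13.7/1,000
= 64333.50 + 26905.45 + 54555.98 + 21190.05 + 41331.50 + 16041.35 + 7202.09 = 231559.92.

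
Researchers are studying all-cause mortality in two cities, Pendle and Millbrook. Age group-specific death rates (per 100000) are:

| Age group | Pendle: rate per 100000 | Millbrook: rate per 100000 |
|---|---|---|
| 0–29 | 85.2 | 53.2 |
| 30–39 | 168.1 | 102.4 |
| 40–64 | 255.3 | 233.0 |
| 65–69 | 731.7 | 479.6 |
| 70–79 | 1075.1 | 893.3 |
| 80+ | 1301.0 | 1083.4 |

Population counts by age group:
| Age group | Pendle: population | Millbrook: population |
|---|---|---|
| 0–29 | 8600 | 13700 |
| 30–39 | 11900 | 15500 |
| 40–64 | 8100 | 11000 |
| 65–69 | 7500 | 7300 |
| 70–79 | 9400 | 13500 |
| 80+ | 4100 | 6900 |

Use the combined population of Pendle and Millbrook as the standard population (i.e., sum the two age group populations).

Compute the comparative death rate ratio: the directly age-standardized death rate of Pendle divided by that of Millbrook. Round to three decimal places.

1.276

Combined standard total = 117500; weights = 0.1898, 0.2332, 0.1626, 0.1260, 0.1949, 0.0936.
Pendle: 0.1898×85.2 + 0.2332×168.1 + 0.1626×255.3 + 0.1260×731.7 + 0.1949×1075.1 + 0.0936×1301.0 = 520.3581 per 100000.
Millbrook: 0.1898×53.2 + 0.2332×102.4 + 0.1626×233.0 + 0.1260×479.6 + 0.1949×893.3 + 0.0936×1083.4 = 407.7827 per 100000.
Ratio = 520.3581 ÷ 407.7827 = 1.27607.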